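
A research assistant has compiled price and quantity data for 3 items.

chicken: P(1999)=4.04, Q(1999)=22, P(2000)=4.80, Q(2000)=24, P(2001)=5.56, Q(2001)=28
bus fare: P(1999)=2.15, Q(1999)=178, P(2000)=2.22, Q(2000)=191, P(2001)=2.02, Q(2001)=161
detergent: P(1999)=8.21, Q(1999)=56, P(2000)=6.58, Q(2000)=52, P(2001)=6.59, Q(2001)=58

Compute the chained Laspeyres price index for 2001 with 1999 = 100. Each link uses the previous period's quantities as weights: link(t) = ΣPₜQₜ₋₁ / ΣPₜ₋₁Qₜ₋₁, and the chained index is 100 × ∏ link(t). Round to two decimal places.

Link 1999→2000:
ΣP(2000)Q(1999) = 4.80×22 + 2.22×178 + 6.58×56 = 105.6 + 395.16 + 368.48 = 869.24
ΣP(1999)Q(1999) = 4.04×22 + 2.15×178 + 8.21×56 = 88.88 + 382.7 + 459.76 = 931.34
link = 869.24/931.34 = 0.933322
Link 2000→2001:
ΣP(2001)Q(2000) = 5.56×24 + 2.02×191 + 6.59×52 = 133.44 + 385.82 + 342.68 = 861.94
ΣP(2000)Q(2000) = 4.80×24 + 2.22×191 + 6.58×52 = 115.2 + 424.02 + 342.16 = 881.38
link = 861.94/881.38 = 0.977944
Chained index = 100 × 0.933322 × 0.977944 = 91.2736

91.27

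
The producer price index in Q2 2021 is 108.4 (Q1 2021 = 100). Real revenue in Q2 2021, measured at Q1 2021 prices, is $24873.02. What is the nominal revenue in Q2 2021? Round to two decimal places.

Nominal = Real × (Index/100) = 24873.02 × (108.4/100)
        = 24873.02 × 1.084 = 26962.3537

26962.35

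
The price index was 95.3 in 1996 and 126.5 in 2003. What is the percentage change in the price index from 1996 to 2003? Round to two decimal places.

Change = (126.5 − 95.3) / 95.3 × 100
       = 31.2 / 95.3 × 100 = 32.7387%

32.74%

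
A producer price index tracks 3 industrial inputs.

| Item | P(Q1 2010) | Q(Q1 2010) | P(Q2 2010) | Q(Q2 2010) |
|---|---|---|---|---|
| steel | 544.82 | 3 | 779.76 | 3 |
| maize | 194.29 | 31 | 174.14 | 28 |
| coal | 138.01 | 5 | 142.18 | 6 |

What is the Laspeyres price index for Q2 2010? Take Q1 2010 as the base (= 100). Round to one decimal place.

101.2

Laspeyres price index uses base-period quantities as weights.
ΣP(Q2 2010)·Q(Q1 2010) = 779.76×3 + 174.14×31 + 142.18×5 = 2339.28 + 5398.34 + 710.9 = 8448.52
ΣP(Q1 2010)·Q(Q1 2010) = 544.82×3 + 194.29×31 + 138.01×5 = 1634.46 + 6022.99 + 690.05 = 8347.5
Index = 8448.52 / 8347.5 × 100 = 101.2102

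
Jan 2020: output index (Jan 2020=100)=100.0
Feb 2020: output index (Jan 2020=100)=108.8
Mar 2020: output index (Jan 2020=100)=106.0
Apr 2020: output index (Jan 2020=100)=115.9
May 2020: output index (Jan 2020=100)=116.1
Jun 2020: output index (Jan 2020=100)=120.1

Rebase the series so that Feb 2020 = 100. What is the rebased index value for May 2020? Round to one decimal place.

Rebased(May 2020) = 116.1 / 108.8 × 100 = 106.7096

106.7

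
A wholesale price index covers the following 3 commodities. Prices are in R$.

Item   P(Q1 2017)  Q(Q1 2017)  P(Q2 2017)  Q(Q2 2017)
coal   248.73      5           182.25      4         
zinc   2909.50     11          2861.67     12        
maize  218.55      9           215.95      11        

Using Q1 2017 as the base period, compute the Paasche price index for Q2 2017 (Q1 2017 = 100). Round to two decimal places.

Paasche price index uses current-period quantities as weights.
ΣP(Q2 2017)·Q(Q2 2017) = 182.25×4 + 2861.67×12 + 215.95×11 = 729 + 34340.04 + 2375.45 = 37444.49
ΣP(Q1 2017)·Q(Q2 2017) = 248.73×4 + 2909.50×12 + 218.55×11 = 994.92 + 34914 + 2404.05 = 38312.97
Index = 37444.49 / 38312.97 × 100 = 97.7332

97.73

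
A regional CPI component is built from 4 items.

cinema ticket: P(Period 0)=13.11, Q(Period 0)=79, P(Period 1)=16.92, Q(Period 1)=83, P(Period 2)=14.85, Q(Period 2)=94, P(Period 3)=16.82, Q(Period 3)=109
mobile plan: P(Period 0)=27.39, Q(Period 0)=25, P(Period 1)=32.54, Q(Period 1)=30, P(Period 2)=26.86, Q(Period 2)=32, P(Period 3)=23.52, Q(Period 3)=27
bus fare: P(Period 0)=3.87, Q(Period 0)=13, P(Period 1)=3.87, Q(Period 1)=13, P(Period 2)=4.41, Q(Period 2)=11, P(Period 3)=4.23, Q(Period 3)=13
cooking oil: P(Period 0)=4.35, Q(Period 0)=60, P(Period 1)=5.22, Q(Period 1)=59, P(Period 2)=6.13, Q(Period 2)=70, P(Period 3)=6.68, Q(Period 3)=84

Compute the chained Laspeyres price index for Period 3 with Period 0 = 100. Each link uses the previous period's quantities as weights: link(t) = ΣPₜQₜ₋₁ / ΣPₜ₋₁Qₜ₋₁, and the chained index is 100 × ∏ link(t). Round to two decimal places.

115.67

Link Period 0→Period 1:
ΣP(Period 1)Q(Period 0) = 16.92×79 + 32.54×25 + 3.87×13 + 5.22×60 = 1336.68 + 813.5 + 50.31 + 313.2 = 2513.69
ΣP(Period 0)Q(Period 0) = 13.11×79 + 27.39×25 + 3.87×13 + 4.35×60 = 1035.69 + 684.75 + 50.31 + 261 = 2031.75
link = 2513.69/2031.75 = 1.237204
Link Period 1→Period 2:
ΣP(Period 2)Q(Period 1) = 14.85×83 + 26.86×30 + 4.41×13 + 6.13×59 = 1232.55 + 805.8 + 57.33 + 361.67 = 2457.35
ΣP(Period 1)Q(Period 1) = 16.92×83 + 32.54×30 + 3.87×13 + 5.22×59 = 1404.36 + 976.2 + 50.31 + 307.98 = 2738.85
link = 2457.35/2738.85 = 0.897220
Link Period 2→Period 3:
ΣP(Period 3)Q(Period 2) = 16.82×94 + 23.52×32 + 4.23×11 + 6.68×70 = 1581.08 + 752.64 + 46.53 + 467.6 = 2847.85
ΣP(Period 2)Q(Period 2) = 14.85×94 + 26.86×32 + 4.41×11 + 6.13×70 = 1395.9 + 859.52 + 48.51 + 429.1 = 2733.03
link = 2847.85/2733.03 = 1.042012
Chained index = 100 × 1.237204 × 0.897220 × 1.042012 = 115.6679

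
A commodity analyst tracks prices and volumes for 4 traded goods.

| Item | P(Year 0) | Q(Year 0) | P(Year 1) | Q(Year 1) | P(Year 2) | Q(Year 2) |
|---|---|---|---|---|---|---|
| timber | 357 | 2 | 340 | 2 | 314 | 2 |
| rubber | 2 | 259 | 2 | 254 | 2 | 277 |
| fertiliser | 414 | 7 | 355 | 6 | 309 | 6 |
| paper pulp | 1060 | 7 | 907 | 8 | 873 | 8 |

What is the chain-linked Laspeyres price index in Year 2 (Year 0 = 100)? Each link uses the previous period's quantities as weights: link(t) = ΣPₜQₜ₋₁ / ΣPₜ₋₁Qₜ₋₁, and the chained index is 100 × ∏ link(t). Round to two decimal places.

81.93

Link Year 0→Year 1:
ΣP(Year 1)Q(Year 0) = 340×2 + 2×259 + 355×7 + 907×7 = 680 + 518 + 2485 + 6349 = 10032
ΣP(Year 0)Q(Year 0) = 357×2 + 2×259 + 414×7 + 1060×7 = 714 + 518 + 2898 + 7420 = 11550
link = 10032/11550 = 0.868571
Link Year 1→Year 2:
ΣP(Year 2)Q(Year 1) = 314×2 + 2×254 + 309×6 + 873×8 = 628 + 508 + 1854 + 6984 = 9974
ΣP(Year 1)Q(Year 1) = 340×2 + 2×254 + 355×6 + 907×8 = 680 + 508 + 2130 + 7256 = 10574
link = 9974/10574 = 0.943257
Chained index = 100 × 0.868571 × 0.943257 = 81.9286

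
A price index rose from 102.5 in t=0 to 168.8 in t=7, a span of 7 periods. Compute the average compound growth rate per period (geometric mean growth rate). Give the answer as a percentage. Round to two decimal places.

Growth factor = (168.8/102.5)^(1/7) = (1.646829)^(1/7) = 1.073865
Growth rate = 1.073865 − 1 = 0.073865 = 7.3865%

7.39%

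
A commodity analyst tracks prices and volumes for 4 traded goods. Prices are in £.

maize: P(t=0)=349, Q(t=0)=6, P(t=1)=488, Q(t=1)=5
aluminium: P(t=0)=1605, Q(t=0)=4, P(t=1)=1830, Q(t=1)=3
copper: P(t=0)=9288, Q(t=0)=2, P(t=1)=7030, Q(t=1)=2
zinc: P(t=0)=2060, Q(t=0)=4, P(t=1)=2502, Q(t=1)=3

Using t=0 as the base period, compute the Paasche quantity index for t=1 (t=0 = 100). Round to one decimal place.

Paasche quantity index uses current-period prices as weights.
ΣP(t=1)·Q(t=1) = 488×5 + 1830×3 + 7030×2 + 2502×3 = 2440 + 5490 + 14060 + 7506 = 29496
ΣP(t=1)·Q(t=0) = 488×6 + 1830×4 + 7030×2 + 2502×4 = 2928 + 7320 + 14060 + 10008 = 34316
Index = 29496 / 34316 × 100 = 85.9541

86.0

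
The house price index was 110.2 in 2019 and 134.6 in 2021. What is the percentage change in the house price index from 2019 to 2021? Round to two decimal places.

Change = (134.6 − 110.2) / 110.2 × 100
       = 24.4 / 110.2 × 100 = 22.1416%

22.14%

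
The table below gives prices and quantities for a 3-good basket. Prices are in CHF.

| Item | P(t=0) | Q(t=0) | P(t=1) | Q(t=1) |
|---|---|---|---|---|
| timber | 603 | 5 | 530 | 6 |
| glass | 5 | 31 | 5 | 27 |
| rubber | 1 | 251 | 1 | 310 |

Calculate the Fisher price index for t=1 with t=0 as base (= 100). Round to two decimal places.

Laspeyres component (base-period weights):
ΣP(t=1)Q(t=0) = 530×5 + 5×31 + 1×251 = 2650 + 155 + 251 = 3056
ΣP(t=0)Q(t=0) = 603×5 + 5×31 + 1×251 = 3015 + 155 + 251 = 3421
L = 3056 / 3421 × 100 = 89.3306
Paasche component (current-period weights):
ΣP(t=1)Q(t=1) = 530×6 + 5×27 + 1×310 = 3180 + 135 + 310 = 3625
ΣP(t=0)Q(t=1) = 603×6 + 5×27 + 1×310 = 3618 + 135 + 310 = 4063
P = 3625 / 4063 × 100 = 89.2198
Fisher = √(L × P) = √(89.3306 × 89.2198) = 89.2752

89.28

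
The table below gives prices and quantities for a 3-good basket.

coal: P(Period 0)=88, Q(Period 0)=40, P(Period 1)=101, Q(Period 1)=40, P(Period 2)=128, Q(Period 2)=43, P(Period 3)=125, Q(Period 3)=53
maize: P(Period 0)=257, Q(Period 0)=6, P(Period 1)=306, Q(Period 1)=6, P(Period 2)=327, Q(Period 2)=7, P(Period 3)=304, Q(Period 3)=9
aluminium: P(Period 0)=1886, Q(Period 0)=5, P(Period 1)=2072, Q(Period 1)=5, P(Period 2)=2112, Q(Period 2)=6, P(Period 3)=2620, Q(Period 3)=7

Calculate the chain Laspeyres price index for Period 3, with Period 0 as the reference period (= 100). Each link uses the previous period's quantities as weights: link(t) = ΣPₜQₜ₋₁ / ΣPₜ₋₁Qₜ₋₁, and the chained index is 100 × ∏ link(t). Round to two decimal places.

Link Period 0→Period 1:
ΣP(Period 1)Q(Period 0) = 101×40 + 306×6 + 2072×5 = 4040 + 1836 + 10360 = 16236
ΣP(Period 0)Q(Period 0) = 88×40 + 257×6 + 1886×5 = 3520 + 1542 + 9430 = 14492
link = 16236/14492 = 1.120342
Link Period 1→Period 2:
ΣP(Period 2)Q(Period 1) = 128×40 + 327×6 + 2112×5 = 5120 + 1962 + 10560 = 17642
ΣP(Period 1)Q(Period 1) = 101×40 + 306×6 + 2072×5 = 4040 + 1836 + 10360 = 16236
link = 17642/16236 = 1.086598
Link Period 2→Period 3:
ΣP(Period 3)Q(Period 2) = 125×43 + 304×7 + 2620×6 = 5375 + 2128 + 15720 = 23223
ΣP(Period 2)Q(Period 2) = 128×43 + 327×7 + 2112×6 = 5504 + 2289 + 12672 = 20465
link = 23223/20465 = 1.134767
Chained index = 100 × 1.120342 × 1.086598 × 1.134767 = 138.1421

138.14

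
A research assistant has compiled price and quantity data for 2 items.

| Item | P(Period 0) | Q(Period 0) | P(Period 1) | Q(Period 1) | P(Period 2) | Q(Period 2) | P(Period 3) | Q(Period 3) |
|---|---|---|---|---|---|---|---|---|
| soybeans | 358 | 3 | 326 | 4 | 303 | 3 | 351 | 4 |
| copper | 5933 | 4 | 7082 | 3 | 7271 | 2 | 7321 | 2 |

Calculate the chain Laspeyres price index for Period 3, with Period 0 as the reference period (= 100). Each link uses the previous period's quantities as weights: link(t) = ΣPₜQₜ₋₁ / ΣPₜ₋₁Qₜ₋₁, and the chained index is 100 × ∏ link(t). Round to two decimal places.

Link Period 0→Period 1:
ΣP(Period 1)Q(Period 0) = 326×3 + 7082×4 = 978 + 28328 = 29306
ΣP(Period 0)Q(Period 0) = 358×3 + 5933×4 = 1074 + 23732 = 24806
link = 29306/24806 = 1.181408
Link Period 1→Period 2:
ΣP(Period 2)Q(Period 1) = 303×4 + 7271×3 = 1212 + 21813 = 23025
ΣP(Period 1)Q(Period 1) = 326×4 + 7082×3 = 1304 + 21246 = 22550
link = 23025/22550 = 1.021064
Link Period 2→Period 3:
ΣP(Period 3)Q(Period 2) = 351×3 + 7321×2 = 1053 + 14642 = 15695
ΣP(Period 2)Q(Period 2) = 303×3 + 7271×2 = 909 + 14542 = 15451
link = 15695/15451 = 1.015792
Chained index = 100 × 1.181408 × 1.021064 × 1.015792 = 122.5343

122.53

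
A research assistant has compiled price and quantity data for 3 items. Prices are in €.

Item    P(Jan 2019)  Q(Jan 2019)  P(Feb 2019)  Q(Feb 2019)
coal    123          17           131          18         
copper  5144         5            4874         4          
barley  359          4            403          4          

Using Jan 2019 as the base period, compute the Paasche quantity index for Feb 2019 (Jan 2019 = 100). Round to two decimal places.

Paasche quantity index uses current-period prices as weights.
ΣP(Feb 2019)·Q(Feb 2019) = 131×18 + 4874×4 + 403×4 = 2358 + 19496 + 1612 = 23466
ΣP(Feb 2019)·Q(Jan 2019) = 131×17 + 4874×5 + 403×4 = 2227 + 24370 + 1612 = 28209
Index = 23466 / 28209 × 100 = 83.1862

83.19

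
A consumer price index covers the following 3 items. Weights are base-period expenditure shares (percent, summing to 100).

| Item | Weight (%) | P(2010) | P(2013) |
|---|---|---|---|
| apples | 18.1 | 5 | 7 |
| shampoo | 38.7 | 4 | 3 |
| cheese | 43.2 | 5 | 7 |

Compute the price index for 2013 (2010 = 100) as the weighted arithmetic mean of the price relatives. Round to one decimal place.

114.8

apples: 18.1 × (7/5) = 18.1 × 1.400000 = 25.3400
shampoo: 38.7 × (3/4) = 38.7 × 0.750000 = 29.0250
cheese: 43.2 × (7/5) = 43.2 × 1.400000 = 60.4800
Index = Σ wᵢ·(p₁ᵢ/p₀ᵢ) = 25.3400 + 29.0250 + 60.4800 = 114.8450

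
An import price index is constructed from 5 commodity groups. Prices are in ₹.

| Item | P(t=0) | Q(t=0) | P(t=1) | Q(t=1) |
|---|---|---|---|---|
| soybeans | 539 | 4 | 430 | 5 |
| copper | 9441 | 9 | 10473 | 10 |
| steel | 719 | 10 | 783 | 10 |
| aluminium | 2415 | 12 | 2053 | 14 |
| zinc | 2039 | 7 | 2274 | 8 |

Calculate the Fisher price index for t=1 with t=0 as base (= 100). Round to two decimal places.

Laspeyres component (base-period weights):
ΣP(t=1)Q(t=0) = 430×4 + 10473×9 + 783×10 + 2053×12 + 2274×7 = 1720 + 94257 + 7830 + 24636 + 15918 = 144361
ΣP(t=0)Q(t=0) = 539×4 + 9441×9 + 719×10 + 2415×12 + 2039×7 = 2156 + 84969 + 7190 + 28980 + 14273 = 137568
L = 144361 / 137568 × 100 = 104.9379
Paasche component (current-period weights):
ΣP(t=1)Q(t=1) = 430×5 + 10473×10 + 783×10 + 2053×14 + 2274×8 = 2150 + 104730 + 7830 + 28742 + 18192 = 161644
ΣP(t=0)Q(t=1) = 539×5 + 9441×10 + 719×10 + 2415×14 + 2039×8 = 2695 + 94410 + 7190 + 33810 + 16312 = 154417
P = 161644 / 154417 × 100 = 104.6802
Fisher = √(L × P) = √(104.9379 × 104.6802) = 104.8090

104.81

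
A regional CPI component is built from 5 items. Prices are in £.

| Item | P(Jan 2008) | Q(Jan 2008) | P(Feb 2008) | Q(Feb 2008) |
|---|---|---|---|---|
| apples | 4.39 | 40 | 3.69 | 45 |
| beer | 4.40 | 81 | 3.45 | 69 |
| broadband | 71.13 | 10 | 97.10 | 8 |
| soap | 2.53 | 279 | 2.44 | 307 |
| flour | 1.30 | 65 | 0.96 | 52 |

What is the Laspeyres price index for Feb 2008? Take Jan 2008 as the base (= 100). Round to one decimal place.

105.3

Laspeyres price index uses base-period quantities as weights.
ΣP(Feb 2008)·Q(Jan 2008) = 3.69×40 + 3.45×81 + 97.10×10 + 2.44×279 + 0.96×65 = 147.6 + 279.45 + 971 + 680.76 + 62.4 = 2141.21
ΣP(Jan 2008)·Q(Jan 2008) = 4.39×40 + 4.40×81 + 71.13×10 + 2.53×279 + 1.30×65 = 175.6 + 356.4 + 711.3 + 705.87 + 84.5 = 2033.67
Index = 2141.21 / 2033.67 × 100 = 105.2880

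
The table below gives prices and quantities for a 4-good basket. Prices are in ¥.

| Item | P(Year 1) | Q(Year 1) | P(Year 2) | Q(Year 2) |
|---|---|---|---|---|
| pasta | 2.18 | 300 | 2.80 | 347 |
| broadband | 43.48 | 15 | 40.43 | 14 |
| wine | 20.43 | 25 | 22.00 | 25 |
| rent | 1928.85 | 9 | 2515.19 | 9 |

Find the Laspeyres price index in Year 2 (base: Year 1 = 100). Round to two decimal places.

Laspeyres price index uses base-period quantities as weights.
ΣP(Year 2)·Q(Year 1) = 2.80×300 + 40.43×15 + 22.00×25 + 2515.19×9 = 840 + 606.45 + 550 + 22636.71 = 24633.16
ΣP(Year 1)·Q(Year 1) = 2.18×300 + 43.48×15 + 20.43×25 + 1928.85×9 = 654 + 652.2 + 510.75 + 17359.65 = 19176.6
Index = 24633.16 / 19176.6 × 100 = 128.4543

128.45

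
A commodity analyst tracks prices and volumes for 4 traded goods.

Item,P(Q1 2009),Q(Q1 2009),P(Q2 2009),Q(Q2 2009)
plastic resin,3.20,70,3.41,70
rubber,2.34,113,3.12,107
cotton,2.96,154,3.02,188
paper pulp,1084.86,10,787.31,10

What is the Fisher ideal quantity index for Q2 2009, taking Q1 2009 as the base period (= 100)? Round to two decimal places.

100.84

Laspeyres component (base-period weights):
ΣP(Q1 2009)Q(Q2 2009) = 3.20×70 + 2.34×107 + 2.96×188 + 1084.86×10 = 224 + 250.38 + 556.48 + 10848.6 = 11879.46
ΣP(Q1 2009)Q(Q1 2009) = 3.20×70 + 2.34×113 + 2.96×154 + 1084.86×10 = 224 + 264.42 + 455.84 + 10848.6 = 11792.86
L = 11879.46 / 11792.86 × 100 = 100.7343
Paasche component (current-period weights):
ΣP(Q2 2009)Q(Q2 2009) = 3.41×70 + 3.12×107 + 3.02×188 + 787.31×10 = 238.7 + 333.84 + 567.76 + 7873.1 = 9013.4
ΣP(Q2 2009)Q(Q1 2009) = 3.41×70 + 3.12×113 + 3.02×154 + 787.31×10 = 238.7 + 352.56 + 465.08 + 7873.1 = 8929.44
P = 9013.4 / 8929.44 × 100 = 100.9403
Fisher = √(L × P) = √(100.7343 × 100.9403) = 100.8372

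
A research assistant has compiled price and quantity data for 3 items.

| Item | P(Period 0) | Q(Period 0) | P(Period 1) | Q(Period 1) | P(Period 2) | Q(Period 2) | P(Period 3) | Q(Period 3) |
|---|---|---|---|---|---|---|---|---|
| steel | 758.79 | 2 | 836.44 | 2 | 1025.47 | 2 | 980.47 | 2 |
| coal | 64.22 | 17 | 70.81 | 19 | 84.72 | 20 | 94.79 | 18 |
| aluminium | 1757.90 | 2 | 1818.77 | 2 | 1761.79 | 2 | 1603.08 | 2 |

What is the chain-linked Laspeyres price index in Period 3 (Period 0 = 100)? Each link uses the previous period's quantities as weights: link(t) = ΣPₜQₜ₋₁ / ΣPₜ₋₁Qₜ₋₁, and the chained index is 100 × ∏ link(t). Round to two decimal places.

Link Period 0→Period 1:
ΣP(Period 1)Q(Period 0) = 836.44×2 + 70.81×17 + 1818.77×2 = 1672.88 + 1203.77 + 3637.54 = 6514.19
ΣP(Period 0)Q(Period 0) = 758.79×2 + 64.22×17 + 1757.90×2 = 1517.58 + 1091.74 + 3515.8 = 6125.12
link = 6514.19/6125.12 = 1.063520
Link Period 1→Period 2:
ΣP(Period 2)Q(Period 1) = 1025.47×2 + 84.72×19 + 1761.79×2 = 2050.94 + 1609.68 + 3523.58 = 7184.2
ΣP(Period 1)Q(Period 1) = 836.44×2 + 70.81×19 + 1818.77×2 = 1672.88 + 1345.39 + 3637.54 = 6655.81
link = 7184.2/6655.81 = 1.079388
Link Period 2→Period 3:
ΣP(Period 3)Q(Period 2) = 980.47×2 + 94.79×20 + 1603.08×2 = 1960.94 + 1895.8 + 3206.16 = 7062.9
ΣP(Period 2)Q(Period 2) = 1025.47×2 + 84.72×20 + 1761.79×2 = 2050.94 + 1694.4 + 3523.58 = 7268.92
link = 7062.9/7268.92 = 0.971657
Chained index = 100 × 1.063520 × 1.079388 × 0.971657 = 111.5415

111.54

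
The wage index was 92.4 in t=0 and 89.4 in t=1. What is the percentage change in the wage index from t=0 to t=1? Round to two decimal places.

-3.25%

Change = (89.4 − 92.4) / 92.4 × 100
       = -3.0 / 92.4 × 100 = -3.2468%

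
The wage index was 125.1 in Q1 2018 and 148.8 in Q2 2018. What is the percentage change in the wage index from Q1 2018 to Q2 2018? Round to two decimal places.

18.94%

Change = (148.8 − 125.1) / 125.1 × 100
       = 23.7 / 125.1 × 100 = 18.9448%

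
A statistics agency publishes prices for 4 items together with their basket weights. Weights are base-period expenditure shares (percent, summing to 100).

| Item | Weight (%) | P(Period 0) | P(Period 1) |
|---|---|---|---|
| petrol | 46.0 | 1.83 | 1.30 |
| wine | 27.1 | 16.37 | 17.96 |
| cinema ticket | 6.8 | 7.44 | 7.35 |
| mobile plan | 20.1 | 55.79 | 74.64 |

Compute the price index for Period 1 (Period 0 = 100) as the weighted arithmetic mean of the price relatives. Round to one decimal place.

96.0

petrol: 46.0 × (1.30/1.83) = 46.0 × 0.710383 = 32.6776
wine: 27.1 × (17.96/16.37) = 27.1 × 1.097129 = 29.7322
cinema ticket: 6.8 × (7.35/7.44) = 6.8 × 0.987903 = 6.7177
mobile plan: 20.1 × (74.64/55.79) = 20.1 × 1.337874 = 26.8913
Index = Σ wᵢ·(p₁ᵢ/p₀ᵢ) = 32.6776 + 29.7322 + 6.7177 + 26.8913 = 96.0188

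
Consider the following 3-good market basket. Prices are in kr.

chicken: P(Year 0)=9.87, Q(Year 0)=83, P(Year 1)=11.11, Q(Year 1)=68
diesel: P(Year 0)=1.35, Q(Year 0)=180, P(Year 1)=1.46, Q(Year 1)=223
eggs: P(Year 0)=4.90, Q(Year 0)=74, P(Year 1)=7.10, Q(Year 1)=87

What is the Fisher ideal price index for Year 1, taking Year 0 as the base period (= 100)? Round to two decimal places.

120.75

Laspeyres component (base-period weights):
ΣP(Year 1)Q(Year 0) = 11.11×83 + 1.46×180 + 7.10×74 = 922.13 + 262.8 + 525.4 = 1710.33
ΣP(Year 0)Q(Year 0) = 9.87×83 + 1.35×180 + 4.90×74 = 819.21 + 243 + 362.6 = 1424.81
L = 1710.33 / 1424.81 × 100 = 120.0392
Paasche component (current-period weights):
ΣP(Year 1)Q(Year 1) = 11.11×68 + 1.46×223 + 7.10×87 = 755.48 + 325.58 + 617.7 = 1698.76
ΣP(Year 0)Q(Year 1) = 9.87×68 + 1.35×223 + 4.90×87 = 671.16 + 301.05 + 426.3 = 1398.51
P = 1698.76 / 1398.51 × 100 = 121.4693
Fisher = √(L × P) = √(120.0392 × 121.4693) = 120.7521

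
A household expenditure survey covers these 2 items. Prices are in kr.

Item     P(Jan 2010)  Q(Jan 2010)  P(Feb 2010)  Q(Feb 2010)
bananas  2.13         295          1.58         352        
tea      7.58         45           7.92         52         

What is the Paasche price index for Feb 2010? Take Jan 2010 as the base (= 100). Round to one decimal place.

84.6

Paasche price index uses current-period quantities as weights.
ΣP(Feb 2010)·Q(Feb 2010) = 1.58×352 + 7.92×52 = 556.16 + 411.84 = 968
ΣP(Jan 2010)·Q(Feb 2010) = 2.13×352 + 7.58×52 = 749.76 + 394.16 = 1143.92
Index = 968 / 1143.92 × 100 = 84.6213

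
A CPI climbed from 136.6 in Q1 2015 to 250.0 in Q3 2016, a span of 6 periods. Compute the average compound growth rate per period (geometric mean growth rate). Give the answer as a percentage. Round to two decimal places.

10.60%

Growth factor = (250.0/136.6)^(1/6) = (1.830161)^(1/6) = 1.105982
Growth rate = 1.105982 − 1 = 0.105982 = 10.5982%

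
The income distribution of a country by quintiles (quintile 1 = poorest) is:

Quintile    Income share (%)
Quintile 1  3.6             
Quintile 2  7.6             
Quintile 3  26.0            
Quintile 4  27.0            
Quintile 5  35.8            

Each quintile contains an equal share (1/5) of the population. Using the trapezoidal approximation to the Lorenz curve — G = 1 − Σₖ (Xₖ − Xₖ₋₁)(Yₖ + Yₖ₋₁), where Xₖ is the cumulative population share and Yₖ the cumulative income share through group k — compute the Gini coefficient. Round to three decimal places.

0.335

Cumulative income shares Yₖ: 0.0360, 0.1120, 0.3720, 0.6420, 1.0000
Σ (Xₖ−Xₖ₋₁)(Yₖ+Yₖ₋₁) = (1/5)(0.0360+0.0000) + (1/5)(0.1120+0.0360) + (1/5)(0.3720+0.1120) + (1/5)(0.6420+0.3720) + (1/5)(1.0000+0.6420)
  = 0.0072 + 0.0296 + 0.0968 + 0.2028 + 0.3284 = 0.6648
G = 1 − 0.6648 = 0.3352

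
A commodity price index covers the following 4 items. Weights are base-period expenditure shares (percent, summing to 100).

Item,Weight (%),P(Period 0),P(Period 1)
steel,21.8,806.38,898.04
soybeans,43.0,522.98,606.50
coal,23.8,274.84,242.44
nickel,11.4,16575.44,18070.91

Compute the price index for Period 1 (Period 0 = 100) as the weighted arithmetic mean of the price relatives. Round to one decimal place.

steel: 21.8 × (898.04/806.38) = 21.8 × 1.113668 = 24.2780
soybeans: 43.0 × (606.50/522.98) = 43.0 × 1.159700 = 49.8671
coal: 23.8 × (242.44/274.84) = 23.8 × 0.882113 = 20.9943
nickel: 11.4 × (18070.91/16575.44) = 11.4 × 1.090222 = 12.4285
Index = Σ wᵢ·(p₁ᵢ/p₀ᵢ) = 24.2780 + 49.8671 + 20.9943 + 12.4285 = 107.5679

107.6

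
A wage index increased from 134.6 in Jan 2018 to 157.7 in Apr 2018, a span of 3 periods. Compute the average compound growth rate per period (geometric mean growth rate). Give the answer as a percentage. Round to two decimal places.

5.42%

Growth factor = (157.7/134.6)^(1/3) = (1.171620)^(1/3) = 1.054214
Growth rate = 1.054214 − 1 = 0.054214 = 5.4214%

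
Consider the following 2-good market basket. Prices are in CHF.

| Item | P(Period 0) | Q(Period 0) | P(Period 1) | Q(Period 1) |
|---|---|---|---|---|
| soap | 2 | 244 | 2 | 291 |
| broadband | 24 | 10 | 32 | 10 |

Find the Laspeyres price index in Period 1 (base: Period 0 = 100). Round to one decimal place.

Laspeyres price index uses base-period quantities as weights.
ΣP(Period 1)·Q(Period 0) = 2×244 + 32×10 = 488 + 320 = 808
ΣP(Period 0)·Q(Period 0) = 2×244 + 24×10 = 488 + 240 = 728
Index = 808 / 728 × 100 = 110.9890

111.0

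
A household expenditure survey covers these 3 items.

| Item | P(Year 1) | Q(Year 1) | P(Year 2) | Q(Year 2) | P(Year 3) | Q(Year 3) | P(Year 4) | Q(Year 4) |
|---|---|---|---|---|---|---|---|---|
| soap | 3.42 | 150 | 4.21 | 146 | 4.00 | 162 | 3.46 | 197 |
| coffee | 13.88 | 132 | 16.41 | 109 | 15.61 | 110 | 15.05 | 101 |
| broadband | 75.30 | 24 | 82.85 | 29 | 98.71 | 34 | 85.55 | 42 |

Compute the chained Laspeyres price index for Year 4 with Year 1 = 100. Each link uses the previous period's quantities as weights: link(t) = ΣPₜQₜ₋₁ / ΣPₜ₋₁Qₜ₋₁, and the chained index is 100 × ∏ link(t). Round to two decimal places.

Link Year 1→Year 2:
ΣP(Year 2)Q(Year 1) = 4.21×150 + 16.41×132 + 82.85×24 = 631.5 + 2166.12 + 1988.4 = 4786.02
ΣP(Year 1)Q(Year 1) = 3.42×150 + 13.88×132 + 75.30×24 = 513 + 1832.16 + 1807.2 = 4152.36
link = 4786.02/4152.36 = 1.152602
Link Year 2→Year 3:
ΣP(Year 3)Q(Year 2) = 4.00×146 + 15.61×109 + 98.71×29 = 584 + 1701.49 + 2862.59 = 5148.08
ΣP(Year 2)Q(Year 2) = 4.21×146 + 16.41×109 + 82.85×29 = 614.66 + 1788.69 + 2402.65 = 4806
link = 5148.08/4806 = 1.071178
Link Year 3→Year 4:
ΣP(Year 4)Q(Year 3) = 3.46×162 + 15.05×110 + 85.55×34 = 560.52 + 1655.5 + 2908.7 = 5124.72
ΣP(Year 3)Q(Year 3) = 4.00×162 + 15.61×110 + 98.71×34 = 648 + 1717.1 + 3356.14 = 5721.24
link = 5124.72/5721.24 = 0.895736
Chained index = 100 × 1.152602 × 1.071178 × 0.895736 = 110.5913

110.59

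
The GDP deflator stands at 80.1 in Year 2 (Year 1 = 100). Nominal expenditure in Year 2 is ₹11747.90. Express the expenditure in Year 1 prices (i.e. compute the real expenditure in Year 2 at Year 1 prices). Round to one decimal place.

Real = Nominal ÷ (Index/100) = 11747.90 ÷ (80.1/100)
     = 11747.90 ÷ 0.801 = 14666.5418

14666.5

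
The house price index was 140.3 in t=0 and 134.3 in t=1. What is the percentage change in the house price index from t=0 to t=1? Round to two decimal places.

Change = (134.3 − 140.3) / 140.3 × 100
       = -6.0 / 140.3 × 100 = -4.2766%

-4.28%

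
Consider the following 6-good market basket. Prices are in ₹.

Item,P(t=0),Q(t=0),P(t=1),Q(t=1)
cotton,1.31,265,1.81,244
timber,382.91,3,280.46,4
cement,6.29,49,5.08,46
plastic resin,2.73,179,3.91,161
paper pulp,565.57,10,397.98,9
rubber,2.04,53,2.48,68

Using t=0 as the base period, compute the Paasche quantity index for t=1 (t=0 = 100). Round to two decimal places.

Paasche quantity index uses current-period prices as weights.
ΣP(t=1)·Q(t=1) = 1.81×244 + 280.46×4 + 5.08×46 + 3.91×161 + 397.98×9 + 2.48×68 = 441.64 + 1121.84 + 233.68 + 629.51 + 3581.82 + 168.64 = 6177.13
ΣP(t=1)·Q(t=0) = 1.81×265 + 280.46×3 + 5.08×49 + 3.91×179 + 397.98×10 + 2.48×53 = 479.65 + 841.38 + 248.92 + 699.89 + 3979.8 + 131.44 = 6381.08
Index = 6177.13 / 6381.08 × 100 = 96.8038

96.80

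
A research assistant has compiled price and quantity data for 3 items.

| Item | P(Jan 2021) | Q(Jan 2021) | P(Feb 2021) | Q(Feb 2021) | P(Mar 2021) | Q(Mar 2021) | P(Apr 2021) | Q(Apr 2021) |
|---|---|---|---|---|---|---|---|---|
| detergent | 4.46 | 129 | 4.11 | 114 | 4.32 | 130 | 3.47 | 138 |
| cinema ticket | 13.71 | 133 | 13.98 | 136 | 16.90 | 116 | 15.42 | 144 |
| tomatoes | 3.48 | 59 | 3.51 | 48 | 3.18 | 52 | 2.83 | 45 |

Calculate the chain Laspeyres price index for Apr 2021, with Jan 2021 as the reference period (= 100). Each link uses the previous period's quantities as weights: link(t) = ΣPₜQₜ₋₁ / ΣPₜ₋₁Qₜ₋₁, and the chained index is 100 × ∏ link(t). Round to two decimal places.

102.71

Link Jan 2021→Feb 2021:
ΣP(Feb 2021)Q(Jan 2021) = 4.11×129 + 13.98×133 + 3.51×59 = 530.19 + 1859.34 + 207.09 = 2596.62
ΣP(Jan 2021)Q(Jan 2021) = 4.46×129 + 13.71×133 + 3.48×59 = 575.34 + 1823.43 + 205.32 = 2604.09
link = 2596.62/2604.09 = 0.997131
Link Feb 2021→Mar 2021:
ΣP(Mar 2021)Q(Feb 2021) = 4.32×114 + 16.90×136 + 3.18×48 = 492.48 + 2298.4 + 152.64 = 2943.52
ΣP(Feb 2021)Q(Feb 2021) = 4.11×114 + 13.98×136 + 3.51×48 = 468.54 + 1901.28 + 168.48 = 2538.3
link = 2943.52/2538.3 = 1.159642
Link Mar 2021→Apr 2021:
ΣP(Apr 2021)Q(Mar 2021) = 3.47×130 + 15.42×116 + 2.83×52 = 451.1 + 1788.72 + 147.16 = 2386.98
ΣP(Mar 2021)Q(Mar 2021) = 4.32×130 + 16.90×116 + 3.18×52 = 561.6 + 1960.4 + 165.36 = 2687.36
link = 2386.98/2687.36 = 0.888225
Chained index = 100 × 0.997131 × 1.159642 × 0.888225 = 102.7068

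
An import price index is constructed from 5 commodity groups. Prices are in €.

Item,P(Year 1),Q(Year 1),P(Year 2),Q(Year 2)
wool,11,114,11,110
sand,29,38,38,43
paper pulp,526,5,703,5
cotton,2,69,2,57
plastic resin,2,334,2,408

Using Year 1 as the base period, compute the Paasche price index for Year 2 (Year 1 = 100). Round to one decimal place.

121.1

Paasche price index uses current-period quantities as weights.
ΣP(Year 2)·Q(Year 2) = 11×110 + 38×43 + 703×5 + 2×57 + 2×408 = 1210 + 1634 + 3515 + 114 + 816 = 7289
ΣP(Year 1)·Q(Year 2) = 11×110 + 29×43 + 526×5 + 2×57 + 2×408 = 1210 + 1247 + 2630 + 114 + 816 = 6017
Index = 7289 / 6017 × 100 = 121.1401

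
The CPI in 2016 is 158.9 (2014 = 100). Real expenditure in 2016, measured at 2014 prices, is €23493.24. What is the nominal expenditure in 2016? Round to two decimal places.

Nominal = Real × (Index/100) = 23493.24 × (158.9/100)
        = 23493.24 × 1.589 = 37330.7584

37330.76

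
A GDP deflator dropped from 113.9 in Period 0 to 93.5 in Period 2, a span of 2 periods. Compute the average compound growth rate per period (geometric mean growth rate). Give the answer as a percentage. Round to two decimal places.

Growth factor = (93.5/113.9)^(1/2) = (0.820896)^(1/2) = 0.906033
Growth rate = 0.906033 − 1 = -0.093967 = -9.3967%

-9.40%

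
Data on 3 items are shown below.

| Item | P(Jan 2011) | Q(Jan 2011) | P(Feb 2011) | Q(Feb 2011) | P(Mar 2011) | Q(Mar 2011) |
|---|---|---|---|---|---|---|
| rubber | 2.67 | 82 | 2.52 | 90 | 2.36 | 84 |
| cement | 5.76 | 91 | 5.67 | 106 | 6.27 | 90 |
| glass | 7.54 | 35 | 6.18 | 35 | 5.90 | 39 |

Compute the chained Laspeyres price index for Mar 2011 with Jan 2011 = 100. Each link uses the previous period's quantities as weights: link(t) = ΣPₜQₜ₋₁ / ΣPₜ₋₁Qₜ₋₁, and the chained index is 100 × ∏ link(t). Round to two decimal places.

Link Jan 2011→Feb 2011:
ΣP(Feb 2011)Q(Jan 2011) = 2.52×82 + 5.67×91 + 6.18×35 = 206.64 + 515.97 + 216.3 = 938.91
ΣP(Jan 2011)Q(Jan 2011) = 2.67×82 + 5.76×91 + 7.54×35 = 218.94 + 524.16 + 263.9 = 1007
link = 938.91/1007 = 0.932383
Link Feb 2011→Mar 2011:
ΣP(Mar 2011)Q(Feb 2011) = 2.36×90 + 6.27×106 + 5.90×35 = 212.4 + 664.62 + 206.5 = 1083.52
ΣP(Feb 2011)Q(Feb 2011) = 2.52×90 + 5.67×106 + 6.18×35 = 226.8 + 601.02 + 216.3 = 1044.12
link = 1083.52/1044.12 = 1.037735
Chained index = 100 × 0.932383 × 1.037735 = 96.7567

96.76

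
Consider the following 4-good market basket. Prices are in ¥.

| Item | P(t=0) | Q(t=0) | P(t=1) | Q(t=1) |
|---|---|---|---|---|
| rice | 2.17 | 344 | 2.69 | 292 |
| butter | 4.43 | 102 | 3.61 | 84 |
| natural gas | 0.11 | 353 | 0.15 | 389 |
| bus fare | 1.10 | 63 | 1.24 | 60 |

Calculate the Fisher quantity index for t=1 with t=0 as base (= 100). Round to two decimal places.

85.52

Laspeyres component (base-period weights):
ΣP(t=0)Q(t=1) = 2.17×292 + 4.43×84 + 0.11×389 + 1.10×60 = 633.64 + 372.12 + 42.79 + 66 = 1114.55
ΣP(t=0)Q(t=0) = 2.17×344 + 4.43×102 + 0.11×353 + 1.10×63 = 746.48 + 451.86 + 38.83 + 69.3 = 1306.47
L = 1114.55 / 1306.47 × 100 = 85.3100
Paasche component (current-period weights):
ΣP(t=1)Q(t=1) = 2.69×292 + 3.61×84 + 0.15×389 + 1.24×60 = 785.48 + 303.24 + 58.35 + 74.4 = 1221.47
ΣP(t=1)Q(t=0) = 2.69×344 + 3.61×102 + 0.15×353 + 1.24×63 = 925.36 + 368.22 + 52.95 + 78.12 = 1424.65
P = 1221.47 / 1424.65 × 100 = 85.7383
Fisher = √(L × P) = √(85.3100 × 85.7383) = 85.5239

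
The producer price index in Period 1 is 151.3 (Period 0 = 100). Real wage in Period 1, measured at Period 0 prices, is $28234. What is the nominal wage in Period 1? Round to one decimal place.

Nominal = Real × (Index/100) = 28234 × (151.3/100)
        = 28234 × 1.513 = 42718.0420

42718.0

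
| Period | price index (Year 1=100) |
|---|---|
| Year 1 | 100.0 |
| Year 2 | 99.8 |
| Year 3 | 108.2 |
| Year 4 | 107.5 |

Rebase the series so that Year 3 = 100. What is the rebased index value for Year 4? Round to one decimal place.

99.4

Rebased(Year 4) = 107.5 / 108.2 × 100 = 99.3530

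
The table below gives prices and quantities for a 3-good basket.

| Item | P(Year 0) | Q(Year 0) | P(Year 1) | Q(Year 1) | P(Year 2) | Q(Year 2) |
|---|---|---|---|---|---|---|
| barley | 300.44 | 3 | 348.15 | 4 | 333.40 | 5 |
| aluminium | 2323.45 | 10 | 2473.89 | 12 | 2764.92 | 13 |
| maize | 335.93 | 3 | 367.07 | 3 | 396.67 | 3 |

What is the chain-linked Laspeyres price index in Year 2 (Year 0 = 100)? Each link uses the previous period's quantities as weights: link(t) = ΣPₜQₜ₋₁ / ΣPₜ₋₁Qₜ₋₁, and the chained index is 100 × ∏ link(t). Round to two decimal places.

Link Year 0→Year 1:
ΣP(Year 1)Q(Year 0) = 348.15×3 + 2473.89×10 + 367.07×3 = 1044.45 + 24738.9 + 1101.21 = 26884.56
ΣP(Year 0)Q(Year 0) = 300.44×3 + 2323.45×10 + 335.93×3 = 901.32 + 23234.5 + 1007.79 = 25143.61
link = 26884.56/25143.61 = 1.069240
Link Year 1→Year 2:
ΣP(Year 2)Q(Year 1) = 333.40×4 + 2764.92×12 + 396.67×3 = 1333.6 + 33179.04 + 1190.01 = 35702.65
ΣP(Year 1)Q(Year 1) = 348.15×4 + 2473.89×12 + 367.07×3 = 1392.6 + 29686.68 + 1101.21 = 32180.49
link = 35702.65/32180.49 = 1.109450
Chained index = 100 × 1.069240 × 1.109450 = 118.6269

118.63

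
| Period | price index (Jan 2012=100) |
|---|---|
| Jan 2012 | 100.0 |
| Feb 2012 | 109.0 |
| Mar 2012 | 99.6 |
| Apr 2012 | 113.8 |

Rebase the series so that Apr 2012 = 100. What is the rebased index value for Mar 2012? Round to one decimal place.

87.5

Rebased(Mar 2012) = 99.6 / 113.8 × 100 = 87.5220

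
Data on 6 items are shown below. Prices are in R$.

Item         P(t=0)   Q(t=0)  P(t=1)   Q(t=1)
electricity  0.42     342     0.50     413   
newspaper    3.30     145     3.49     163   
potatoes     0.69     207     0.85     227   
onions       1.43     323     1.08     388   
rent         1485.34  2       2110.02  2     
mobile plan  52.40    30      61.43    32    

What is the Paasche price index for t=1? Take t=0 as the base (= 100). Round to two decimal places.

124.76

Paasche price index uses current-period quantities as weights.
ΣP(t=1)·Q(t=1) = 0.50×413 + 3.49×163 + 0.85×227 + 1.08×388 + 2110.02×2 + 61.43×32 = 206.5 + 568.87 + 192.95 + 419.04 + 4220.04 + 1965.76 = 7573.16
ΣP(t=0)·Q(t=1) = 0.42×413 + 3.30×163 + 0.69×227 + 1.43×388 + 1485.34×2 + 52.40×32 = 173.46 + 537.9 + 156.63 + 554.84 + 2970.68 + 1676.8 = 6070.31
Index = 7573.16 / 6070.31 × 100 = 124.7574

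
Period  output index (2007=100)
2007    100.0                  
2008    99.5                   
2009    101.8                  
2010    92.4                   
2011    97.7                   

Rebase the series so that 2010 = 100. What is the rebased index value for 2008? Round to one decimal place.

107.7

Rebased(2008) = 99.5 / 92.4 × 100 = 107.6840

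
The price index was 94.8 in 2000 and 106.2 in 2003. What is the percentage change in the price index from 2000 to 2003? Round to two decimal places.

Change = (106.2 − 94.8) / 94.8 × 100
       = 11.4 / 94.8 × 100 = 12.0253%

12.03%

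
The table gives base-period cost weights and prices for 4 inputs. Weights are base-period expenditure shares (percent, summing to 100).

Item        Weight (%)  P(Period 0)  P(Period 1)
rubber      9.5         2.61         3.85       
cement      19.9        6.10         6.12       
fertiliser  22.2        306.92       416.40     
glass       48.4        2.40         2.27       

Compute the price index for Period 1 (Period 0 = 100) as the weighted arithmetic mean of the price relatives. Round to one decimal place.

rubber: 9.5 × (3.85/2.61) = 9.5 × 1.475096 = 14.0134
cement: 19.9 × (6.12/6.10) = 19.9 × 1.003279 = 19.9652
fertiliser: 22.2 × (416.40/306.92) = 22.2 × 1.356705 = 30.1189
glass: 48.4 × (2.27/2.40) = 48.4 × 0.945833 = 45.7783
Index = Σ wᵢ·(p₁ᵢ/p₀ᵢ) = 14.0134 + 19.9652 + 30.1189 + 45.7783 = 109.8758

109.9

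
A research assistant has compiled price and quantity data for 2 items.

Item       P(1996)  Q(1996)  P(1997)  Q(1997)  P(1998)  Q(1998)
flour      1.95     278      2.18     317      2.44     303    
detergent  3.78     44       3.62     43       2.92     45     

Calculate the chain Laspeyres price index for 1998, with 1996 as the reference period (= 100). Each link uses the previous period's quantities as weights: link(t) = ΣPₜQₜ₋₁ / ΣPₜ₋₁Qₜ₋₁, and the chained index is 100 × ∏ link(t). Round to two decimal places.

Link 1996→1997:
ΣP(1997)Q(1996) = 2.18×278 + 3.62×44 = 606.04 + 159.28 = 765.32
ΣP(1996)Q(1996) = 1.95×278 + 3.78×44 = 542.1 + 166.32 = 708.42
link = 765.32/708.42 = 1.080320
Link 1997→1998:
ΣP(1998)Q(1997) = 2.44×317 + 2.92×43 = 773.48 + 125.56 = 899.04
ΣP(1997)Q(1997) = 2.18×317 + 3.62×43 = 691.06 + 155.66 = 846.72
link = 899.04/846.72 = 1.061791
Chained index = 100 × 1.080320 × 1.061791 = 114.7074

114.71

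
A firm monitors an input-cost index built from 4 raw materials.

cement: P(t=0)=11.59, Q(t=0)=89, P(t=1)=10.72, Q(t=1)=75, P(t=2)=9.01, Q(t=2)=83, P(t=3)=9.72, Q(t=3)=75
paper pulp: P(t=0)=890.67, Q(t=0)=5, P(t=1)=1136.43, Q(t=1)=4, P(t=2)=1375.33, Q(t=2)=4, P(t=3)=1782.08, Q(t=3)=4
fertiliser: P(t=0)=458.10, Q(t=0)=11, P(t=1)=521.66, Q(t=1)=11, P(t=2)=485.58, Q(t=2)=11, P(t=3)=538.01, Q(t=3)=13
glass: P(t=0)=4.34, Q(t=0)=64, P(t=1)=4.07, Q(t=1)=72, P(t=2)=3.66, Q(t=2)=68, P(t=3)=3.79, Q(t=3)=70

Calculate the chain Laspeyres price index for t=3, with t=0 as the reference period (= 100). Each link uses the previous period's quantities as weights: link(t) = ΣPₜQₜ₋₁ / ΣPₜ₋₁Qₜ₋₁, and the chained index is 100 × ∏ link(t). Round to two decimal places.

144.33

Link t=0→t=1:
ΣP(t=1)Q(t=0) = 10.72×89 + 1136.43×5 + 521.66×11 + 4.07×64 = 954.08 + 5682.15 + 5738.26 + 260.48 = 12634.97
ΣP(t=0)Q(t=0) = 11.59×89 + 890.67×5 + 458.10×11 + 4.34×64 = 1031.51 + 4453.35 + 5039.1 + 277.76 = 10801.72
link = 12634.97/10801.72 = 1.169718
Link t=1→t=2:
ΣP(t=2)Q(t=1) = 9.01×75 + 1375.33×4 + 485.58×11 + 3.66×72 = 675.75 + 5501.32 + 5341.38 + 263.52 = 11781.97
ΣP(t=1)Q(t=1) = 10.72×75 + 1136.43×4 + 521.66×11 + 4.07×72 = 804 + 4545.72 + 5738.26 + 293.04 = 11381.02
link = 11781.97/11381.02 = 1.035230
Link t=2→t=3:
ΣP(t=3)Q(t=2) = 9.72×83 + 1782.08×4 + 538.01×11 + 3.79×68 = 806.76 + 7128.32 + 5918.11 + 257.72 = 14110.91
ΣP(t=2)Q(t=2) = 9.01×83 + 1375.33×4 + 485.58×11 + 3.66×68 = 747.83 + 5501.32 + 5341.38 + 248.88 = 11839.41
link = 14110.91/11839.41 = 1.191859
Chained index = 100 × 1.169718 × 1.035230 × 1.191859 = 144.3255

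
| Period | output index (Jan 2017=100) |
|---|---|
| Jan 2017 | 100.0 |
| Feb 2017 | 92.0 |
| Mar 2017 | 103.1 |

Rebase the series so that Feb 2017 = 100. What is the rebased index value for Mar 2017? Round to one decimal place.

112.1

Rebased(Mar 2017) = 103.1 / 92.0 × 100 = 112.0652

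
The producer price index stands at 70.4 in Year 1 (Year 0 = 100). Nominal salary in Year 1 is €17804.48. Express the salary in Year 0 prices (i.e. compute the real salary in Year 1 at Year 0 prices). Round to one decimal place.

Real = Nominal ÷ (Index/100) = 17804.48 ÷ (70.4/100)
     = 17804.48 ÷ 0.704 = 25290.4545

25290.5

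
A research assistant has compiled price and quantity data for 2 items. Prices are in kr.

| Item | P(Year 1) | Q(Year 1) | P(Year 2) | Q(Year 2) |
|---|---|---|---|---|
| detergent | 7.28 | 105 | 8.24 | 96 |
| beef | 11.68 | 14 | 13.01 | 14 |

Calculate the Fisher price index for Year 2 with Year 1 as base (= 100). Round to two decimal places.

112.86

Laspeyres component (base-period weights):
ΣP(Year 2)Q(Year 1) = 8.24×105 + 13.01×14 = 865.2 + 182.14 = 1047.34
ΣP(Year 1)Q(Year 1) = 7.28×105 + 11.68×14 = 764.4 + 163.52 = 927.92
L = 1047.34 / 927.92 × 100 = 112.8696
Paasche component (current-period weights):
ΣP(Year 2)Q(Year 2) = 8.24×96 + 13.01×14 = 791.04 + 182.14 = 973.18
ΣP(Year 1)Q(Year 2) = 7.28×96 + 11.68×14 = 698.88 + 163.52 = 862.4
P = 973.18 / 862.4 × 100 = 112.8455
Fisher = √(L × P) = √(112.8696 × 112.8455) = 112.8576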